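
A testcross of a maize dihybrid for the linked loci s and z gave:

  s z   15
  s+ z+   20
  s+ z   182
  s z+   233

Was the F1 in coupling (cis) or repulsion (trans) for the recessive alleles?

The two most frequent classes are s+ z (182) and s z+ (233); these are the parental (non-recombinant) types.
So the F1 carried s+ z on one chromosome and s z+ on the other — the recessive alleles are on opposite chromosomes (trans / repulsion).

trans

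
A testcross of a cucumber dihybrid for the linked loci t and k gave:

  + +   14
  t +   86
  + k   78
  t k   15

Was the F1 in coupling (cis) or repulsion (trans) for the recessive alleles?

The two most frequent classes are + k (78) and t + (86); these are the parental (non-recombinant) types.
So the F1 carried + k on one chromosome and t + on the other — the recessive alleles are on opposite chromosomes (trans / repulsion).

trans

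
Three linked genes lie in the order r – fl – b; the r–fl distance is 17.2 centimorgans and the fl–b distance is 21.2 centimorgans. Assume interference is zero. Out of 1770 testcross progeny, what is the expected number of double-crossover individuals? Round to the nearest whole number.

65

Map distances give recombination frequencies of 0.172 and 0.212 for the two intervals.
With no interference, expected double-crossover frequency = 0.172 × 0.212 = 0.03646.
Expected number = 0.03646 × 1770 = 64.54 ≈ 65.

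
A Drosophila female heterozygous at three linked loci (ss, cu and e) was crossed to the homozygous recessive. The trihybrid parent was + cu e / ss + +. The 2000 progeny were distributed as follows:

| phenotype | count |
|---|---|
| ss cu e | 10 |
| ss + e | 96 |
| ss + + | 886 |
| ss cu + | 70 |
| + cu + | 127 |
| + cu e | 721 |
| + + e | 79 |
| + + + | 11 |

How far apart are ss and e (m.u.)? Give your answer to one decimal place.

The two rarest classes, ss cu e and + + +, are the double crossovers. Comparing them with the parentals, only the ss allele has switched, so ss is the middle locus and the order is e – ss – cu.
Crossovers in the e–ss interval produce the single-crossover classes + cu + and ss + e (127 + 96 = 223) plus the double crossovers (21).
RF(e–ss) = (223 + 21) / 2000 = 244/2000 = 0.1220 → 12.2 m.u.

12.2 m.u.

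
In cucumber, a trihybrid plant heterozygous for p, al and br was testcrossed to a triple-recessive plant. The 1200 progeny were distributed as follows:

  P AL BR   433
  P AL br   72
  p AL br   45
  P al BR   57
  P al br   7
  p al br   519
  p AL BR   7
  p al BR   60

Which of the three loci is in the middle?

The two most frequent reciprocal classes, p al br and P AL BR, are the parental types, so the F1 was p al br / P AL BR.
The two rarest classes, P al br and p AL BR, are the double crossovers. Comparing them with the parentals, only the p allele has switched, so p is the middle locus and the order is al – p – br.

p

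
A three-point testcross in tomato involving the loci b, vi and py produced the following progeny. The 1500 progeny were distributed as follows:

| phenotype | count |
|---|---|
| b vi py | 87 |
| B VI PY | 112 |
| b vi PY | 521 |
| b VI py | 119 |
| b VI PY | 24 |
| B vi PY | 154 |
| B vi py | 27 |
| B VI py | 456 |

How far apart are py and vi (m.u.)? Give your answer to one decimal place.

The two most frequent reciprocal classes, b vi PY and B VI py, are the parental types, so the F1 was b vi PY / B VI py.
The two rarest classes, b VI PY and B vi py, are the double crossovers. Comparing them with the parentals, only the vi allele has switched, so vi is the middle locus and the order is py – vi – b.
Crossovers in the py–vi interval produce the single-crossover classes b vi py and B VI PY (87 + 112 = 199) plus the double crossovers (51).
RF(py–vi) = (199 + 51) / 1500 = 250/1500 = 0.1667 → 16.7 m.u.

16.7 m.u.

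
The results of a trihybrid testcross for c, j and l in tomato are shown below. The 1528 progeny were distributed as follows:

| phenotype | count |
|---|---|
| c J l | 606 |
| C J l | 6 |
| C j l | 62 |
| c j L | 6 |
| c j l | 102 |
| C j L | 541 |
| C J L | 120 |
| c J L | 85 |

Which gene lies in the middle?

c

The two most frequent reciprocal classes, C j L and c J l, are the parental types, so the F1 was C j L / c J l.
The two rarest classes, c j L and C J l, are the double crossovers. Comparing them with the parentals, only the c allele has switched, so c is the middle locus and the order is l – c – j.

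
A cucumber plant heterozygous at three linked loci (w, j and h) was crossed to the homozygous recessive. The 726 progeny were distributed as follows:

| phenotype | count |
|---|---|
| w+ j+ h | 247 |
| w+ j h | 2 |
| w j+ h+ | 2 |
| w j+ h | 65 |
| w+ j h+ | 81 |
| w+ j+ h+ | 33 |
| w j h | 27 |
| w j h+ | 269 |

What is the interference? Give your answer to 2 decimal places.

The two most frequent reciprocal classes, w+ j+ h and w j h+, are the parental types, so the F1 was w+ j+ h / w j h+.
The two rarest classes, w+ j h and w j+ h+, are the double crossovers. Comparing them with the parentals, only the j allele has switched, so j is the middle locus and the order is w – j – h.
w–j: (146 + 4)/726 = 0.2066; j–h: (60 + 4)/726 = 0.0882.
Expected DCO frequency = 0.2066 × 0.0882 ≈ 0.01822; observed = 4/726 ≈ 0.00551.
Coefficient of coincidence = 0.00551/0.01822 ≈ 0.30; interference = 1 − 0.30 = 0.70.

0.70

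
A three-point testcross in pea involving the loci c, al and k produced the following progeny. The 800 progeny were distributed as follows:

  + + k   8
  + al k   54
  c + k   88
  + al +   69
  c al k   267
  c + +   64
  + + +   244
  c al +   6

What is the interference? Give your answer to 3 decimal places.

The two most frequent reciprocal classes, + + + and c al k, are the parental types, so the F1 was + + + / c al k.
The two rarest classes, + + k and c al +, are the double crossovers. Comparing them with the parentals, only the k allele has switched, so k is the middle locus and the order is al – k – c.
al–k: (157 + 14)/800 = 0.2137; k–c: (118 + 14)/800 = 0.1650.
Expected DCO frequency = 0.2137 × 0.1650 ≈ 0.03526; observed = 14/800 ≈ 0.01750.
Coefficient of coincidence = 0.01750/0.03526 ≈ 0.496; interference = 1 − 0.496 = 0.504.

0.504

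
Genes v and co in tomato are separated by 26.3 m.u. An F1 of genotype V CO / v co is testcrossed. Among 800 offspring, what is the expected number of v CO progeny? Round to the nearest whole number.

105

A map distance of 26.3 m.u. corresponds to a recombination frequency of 0.263.
The F1 is V CO / v co, so v CO is a recombinant gamete class with expected frequency r/2 = 0.263/2 = 0.1315.
Expected number = 0.1315 × 800 = 105.20 ≈ 105.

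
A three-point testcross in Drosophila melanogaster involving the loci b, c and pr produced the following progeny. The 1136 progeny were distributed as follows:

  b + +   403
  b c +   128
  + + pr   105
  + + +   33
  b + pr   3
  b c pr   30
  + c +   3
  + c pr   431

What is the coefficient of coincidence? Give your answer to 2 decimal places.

0.41

The two most frequent reciprocal classes, + c pr and b + +, are the parental types, so the F1 was + c pr / b + +.
The two rarest classes, + c + and b + pr, are the double crossovers. Comparing them with the parentals, only the pr allele has switched, so pr is the middle locus and the order is b – pr – c.
b–pr: (63 + 6)/1136 = 0.0607; pr–c: (233 + 6)/1136 = 0.2104.
Expected DCO frequency = 0.0607 × 0.2104 ≈ 0.01277; observed = 6/1136 ≈ 0.00528.
Coefficient of coincidence = 0.00528/0.01277 ≈ 0.41.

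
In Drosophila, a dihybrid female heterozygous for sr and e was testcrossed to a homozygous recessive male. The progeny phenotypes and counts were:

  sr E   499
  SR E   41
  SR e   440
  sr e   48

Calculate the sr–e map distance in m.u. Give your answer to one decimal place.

8.7 m.u.

The two most frequent classes, SR e (440) and sr E (499), are the parental types, so the F1 was SR e / sr E.
The recombinant classes are SR E and sr e: 41 + 48 = 89.
Recombination frequency = 89/1028 = 0.0866 ≈ 8.7%, i.e. 8.7 m.u.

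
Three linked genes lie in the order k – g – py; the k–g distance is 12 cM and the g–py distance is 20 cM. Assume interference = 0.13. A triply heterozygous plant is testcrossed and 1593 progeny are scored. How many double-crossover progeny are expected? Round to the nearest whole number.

33

Map distances give recombination frequencies of 0.120 and 0.200 for the two intervals.
With interference 0.13 (so coincidence = 0.87), expected double-crossover frequency = 0.120 × 0.200 × 0.87 = 0.02088.
Expected number = 0.02088 × 1593 = 33.26 ≈ 33.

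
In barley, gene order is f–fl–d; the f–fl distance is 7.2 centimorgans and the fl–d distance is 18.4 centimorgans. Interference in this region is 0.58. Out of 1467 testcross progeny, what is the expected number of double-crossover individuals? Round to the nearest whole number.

Map distances give recombination frequencies of 0.072 and 0.184 for the two intervals.
With interference 0.58 (so coincidence = 0.42), expected double-crossover frequency = 0.072 × 0.184 × 0.42 = 0.00556.
Expected number = 0.00556 × 1467 = 8.16 ≈ 8.

8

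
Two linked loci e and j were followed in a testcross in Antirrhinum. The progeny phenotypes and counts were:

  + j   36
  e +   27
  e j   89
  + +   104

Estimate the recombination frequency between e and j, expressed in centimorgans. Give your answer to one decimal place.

24.6 centimorgans

The two most frequent classes, + + (104) and e j (89), are the parental types, so the F1 was + + / e j.
The recombinant classes are + j and e +: 36 + 27 = 63.
Recombination frequency = 63/256 = 0.2461 ≈ 24.6%, i.e. 24.6 centimorgans.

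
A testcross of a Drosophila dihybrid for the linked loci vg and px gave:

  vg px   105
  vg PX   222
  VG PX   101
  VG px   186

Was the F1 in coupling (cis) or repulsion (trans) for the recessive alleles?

trans

The two most frequent classes are VG px (186) and vg PX (222); these are the parental (non-recombinant) types.
So the F1 carried VG px on one chromosome and vg PX on the other — the recessive alleles are on opposite chromosomes (trans / repulsion).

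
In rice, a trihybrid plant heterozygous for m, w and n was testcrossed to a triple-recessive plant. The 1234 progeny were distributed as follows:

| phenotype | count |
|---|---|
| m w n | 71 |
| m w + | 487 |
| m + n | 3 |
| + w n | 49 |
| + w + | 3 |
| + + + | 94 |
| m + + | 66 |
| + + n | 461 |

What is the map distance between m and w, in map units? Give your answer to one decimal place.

9.8 map units

The two most frequent reciprocal classes, + + n and m w +, are the parental types, so the F1 was + + n / m w +.
The two rarest classes, m + n and + w +, are the double crossovers. Comparing them with the parentals, only the m allele has switched, so m is the middle locus and the order is w – m – n.
Crossovers in the w–m interval produce the single-crossover classes + w n and m + + (49 + 66 = 115) plus the double crossovers (6).
RF(w–m) = (115 + 6) / 1234 = 121/1234 = 0.0981 → 9.8 map units.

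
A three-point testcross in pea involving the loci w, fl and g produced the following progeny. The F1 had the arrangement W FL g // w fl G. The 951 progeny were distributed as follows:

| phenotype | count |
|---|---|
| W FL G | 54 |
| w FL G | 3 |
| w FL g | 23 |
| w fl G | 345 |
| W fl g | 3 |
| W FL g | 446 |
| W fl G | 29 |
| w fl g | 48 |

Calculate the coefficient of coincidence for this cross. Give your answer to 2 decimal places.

The two rarest classes, W fl g and w FL G, are the double crossovers. Comparing them with the parentals, only the fl allele has switched, so fl is the middle locus and the order is w – fl – g.
w–fl: (52 + 6)/951 = 0.0610; fl–g: (102 + 6)/951 = 0.1136.
Expected DCO frequency = 0.0610 × 0.1136 ≈ 0.00693; observed = 6/951 ≈ 0.00631.
Coefficient of coincidence = 0.00631/0.00693 ≈ 0.91.

0.91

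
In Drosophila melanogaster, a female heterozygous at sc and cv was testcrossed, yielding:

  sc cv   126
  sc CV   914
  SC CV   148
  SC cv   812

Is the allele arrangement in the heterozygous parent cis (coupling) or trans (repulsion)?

trans

The two most frequent classes are SC cv (812) and sc CV (914); these are the parental (non-recombinant) types.
So the F1 carried SC cv on one chromosome and sc CV on the other — the recessive alleles are on opposite chromosomes (trans / repulsion).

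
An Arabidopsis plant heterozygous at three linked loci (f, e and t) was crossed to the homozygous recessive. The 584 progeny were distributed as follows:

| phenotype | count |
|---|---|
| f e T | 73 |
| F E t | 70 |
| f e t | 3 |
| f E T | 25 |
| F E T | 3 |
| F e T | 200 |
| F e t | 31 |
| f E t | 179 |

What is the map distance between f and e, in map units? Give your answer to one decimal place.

25.5 map units

The two most frequent reciprocal classes, f E t and F e T, are the parental types, so the F1 was f E t / F e T.
The two rarest classes, f e t and F E T, are the double crossovers. Comparing them with the parentals, only the e allele has switched, so e is the middle locus and the order is f – e – t.
Crossovers in the f–e interval produce the single-crossover classes F E t and f e T (70 + 73 = 143) plus the double crossovers (6).
RF(f–e) = (143 + 6) / 584 = 149/584 = 0.2551 → 25.5 map units.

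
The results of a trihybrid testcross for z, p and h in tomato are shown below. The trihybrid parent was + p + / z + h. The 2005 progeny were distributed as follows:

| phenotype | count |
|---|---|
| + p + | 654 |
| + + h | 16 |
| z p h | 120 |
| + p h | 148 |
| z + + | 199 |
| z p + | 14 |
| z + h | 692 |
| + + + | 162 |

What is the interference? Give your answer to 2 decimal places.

The two rarest classes, z p + and + + h, are the double crossovers. Comparing them with the parentals, only the z allele has switched, so z is the middle locus and the order is p – z – h.
p–z: (282 + 30)/2005 = 0.1556; z–h: (347 + 30)/2005 = 0.1880.
Expected DCO frequency = 0.1556 × 0.1880 ≈ 0.02925; observed = 30/2005 ≈ 0.01496.
Coefficient of coincidence = 0.01496/0.02925 ≈ 0.51; interference = 1 − 0.51 = 0.49.

0.49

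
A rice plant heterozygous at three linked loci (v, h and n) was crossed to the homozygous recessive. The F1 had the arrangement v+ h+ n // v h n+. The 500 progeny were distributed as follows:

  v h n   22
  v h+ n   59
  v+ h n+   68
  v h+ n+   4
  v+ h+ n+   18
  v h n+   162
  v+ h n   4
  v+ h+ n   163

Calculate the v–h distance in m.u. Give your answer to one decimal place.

The two rarest classes, v+ h n and v h+ n+, are the double crossovers. Comparing them with the parentals, only the h allele has switched, so h is the middle locus and the order is n – h – v.
Crossovers in the h–v interval produce the single-crossover classes v h+ n and v+ h n+ (59 + 68 = 127) plus the double crossovers (8).
RF(h–v) = (127 + 8) / 500 = 135/500 = 0.2700 → 27.0 m.u.

27.0 m.u.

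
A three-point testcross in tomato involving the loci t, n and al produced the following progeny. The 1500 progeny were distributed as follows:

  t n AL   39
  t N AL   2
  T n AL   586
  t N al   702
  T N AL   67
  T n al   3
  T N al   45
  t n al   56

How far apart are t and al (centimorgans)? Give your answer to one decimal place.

5.9 centimorgans

The two most frequent reciprocal classes, t N al and T n AL, are the parental types, so the F1 was t N al / T n AL.
The two rarest classes, t N AL and T n al, are the double crossovers. Comparing them with the parentals, only the al allele has switched, so al is the middle locus and the order is t – al – n.
Crossovers in the t–al interval produce the single-crossover classes T N al and t n AL (45 + 39 = 84) plus the double crossovers (5).
RF(t–al) = (84 + 5) / 1500 = 89/1500 = 0.0593 → 5.9 centimorgans.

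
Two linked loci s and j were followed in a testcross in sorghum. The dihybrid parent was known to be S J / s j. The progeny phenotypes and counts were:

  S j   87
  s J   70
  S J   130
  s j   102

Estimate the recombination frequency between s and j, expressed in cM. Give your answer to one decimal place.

The recombinant classes are S j and s J: 87 + 70 = 157.
Recombination frequency = 157/389 = 0.4036 ≈ 40.4%, i.e. 40.4 cM.

40.4 cM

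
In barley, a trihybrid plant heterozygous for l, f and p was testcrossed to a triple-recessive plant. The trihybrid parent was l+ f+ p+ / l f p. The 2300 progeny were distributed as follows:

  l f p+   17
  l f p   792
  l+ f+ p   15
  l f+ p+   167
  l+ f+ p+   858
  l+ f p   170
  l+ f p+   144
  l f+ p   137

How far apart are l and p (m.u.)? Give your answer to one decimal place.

The two rarest classes, l+ f+ p and l f p+, are the double crossovers. Comparing them with the parentals, only the p allele has switched, so p is the middle locus and the order is l – p – f.
Crossovers in the l–p interval produce the single-crossover classes l f+ p+ and l+ f p (167 + 170 = 337) plus the double crossovers (32).
RF(l–p) = (337 + 32) / 2300 = 369/2300 = 0.1604 → 16.0 m.u.

16.0 m.u.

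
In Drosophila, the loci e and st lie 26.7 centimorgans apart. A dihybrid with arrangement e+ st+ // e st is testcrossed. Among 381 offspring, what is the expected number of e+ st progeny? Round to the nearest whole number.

51

A map distance of 26.7 centimorgans corresponds to a recombination frequency of 0.267.
The F1 is e+ st+ / e st, so e+ st is a recombinant gamete class with expected frequency r/2 = 0.267/2 = 0.1335.
Expected number = 0.1335 × 381 = 50.86 ≈ 51.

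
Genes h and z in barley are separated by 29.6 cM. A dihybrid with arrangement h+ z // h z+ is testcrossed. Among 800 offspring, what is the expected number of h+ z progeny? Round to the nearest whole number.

A map distance of 29.6 cM corresponds to a recombination frequency of 0.296.
The F1 is h+ z / h z+, so h+ z is a parental gamete class with expected frequency (1 − r)/2 = 0.704/2 = 0.3520.
Expected number = 0.3520 × 800 = 281.60 ≈ 282.

282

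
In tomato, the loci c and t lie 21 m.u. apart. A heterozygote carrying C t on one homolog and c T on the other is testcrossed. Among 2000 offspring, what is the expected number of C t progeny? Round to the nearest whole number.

790

A map distance of 21 m.u. corresponds to a recombination frequency of 0.210.
The F1 is C t / c T, so C t is a parental gamete class with expected frequency (1 − r)/2 = 0.790/2 = 0.3950.
Expected number = 0.3950 × 2000 = 790.00 ≈ 790.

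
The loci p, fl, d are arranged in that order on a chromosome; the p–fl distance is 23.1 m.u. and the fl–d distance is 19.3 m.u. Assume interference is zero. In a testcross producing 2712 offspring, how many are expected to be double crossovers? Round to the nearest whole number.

Map distances give recombination frequencies of 0.231 and 0.193 for the two intervals.
With no interference, expected double-crossover frequency = 0.231 × 0.193 = 0.04458.
Expected number = 0.04458 × 2712 = 120.91 ≈ 121.

121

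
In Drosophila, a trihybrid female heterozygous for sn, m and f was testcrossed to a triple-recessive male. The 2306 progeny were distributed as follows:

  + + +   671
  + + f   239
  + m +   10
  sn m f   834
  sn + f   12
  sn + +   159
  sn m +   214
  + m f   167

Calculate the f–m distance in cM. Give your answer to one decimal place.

The two most frequent reciprocal classes, + + + and sn m f, are the parental types, so the F1 was + + + / sn m f.
The two rarest classes, + m + and sn + f, are the double crossovers. Comparing them with the parentals, only the m allele has switched, so m is the middle locus and the order is f – m – sn.
Crossovers in the f–m interval produce the single-crossover classes + + f and sn m + (239 + 214 = 453) plus the double crossovers (22).
RF(f–m) = (453 + 22) / 2306 = 475/2306 = 0.2060 → 20.6 cM.

20.6 cM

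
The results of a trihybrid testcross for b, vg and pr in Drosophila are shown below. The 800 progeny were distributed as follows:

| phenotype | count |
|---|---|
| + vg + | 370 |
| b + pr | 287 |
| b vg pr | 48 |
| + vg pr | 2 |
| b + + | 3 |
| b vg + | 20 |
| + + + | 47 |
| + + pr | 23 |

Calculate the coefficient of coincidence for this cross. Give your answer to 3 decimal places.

0.833

The two most frequent reciprocal classes, + vg + and b + pr, are the parental types, so the F1 was + vg + / b + pr.
The two rarest classes, + vg pr and b + +, are the double crossovers. Comparing them with the parentals, only the pr allele has switched, so pr is the middle locus and the order is vg – pr – b.
vg–pr: (95 + 5)/800 = 0.1250; pr–b: (43 + 5)/800 = 0.0600.
Expected DCO frequency = 0.1250 × 0.0600 ≈ 0.00750; observed = 5/800 ≈ 0.00625.
Coefficient of coincidence = 0.00625/0.00750 ≈ 0.833.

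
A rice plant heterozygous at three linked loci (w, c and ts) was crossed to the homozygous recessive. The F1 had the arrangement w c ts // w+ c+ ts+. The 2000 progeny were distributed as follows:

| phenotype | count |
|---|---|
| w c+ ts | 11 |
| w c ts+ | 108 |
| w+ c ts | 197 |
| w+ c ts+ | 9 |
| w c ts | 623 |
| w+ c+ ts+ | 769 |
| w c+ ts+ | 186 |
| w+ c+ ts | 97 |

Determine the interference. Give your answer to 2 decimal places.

0.56

The two rarest classes, w c+ ts and w+ c ts+, are the double crossovers. Comparing them with the parentals, only the c allele has switched, so c is the middle locus and the order is w – c – ts.
w–c: (383 + 20)/2000 = 0.2015; c–ts: (205 + 20)/2000 = 0.1125.
Expected DCO frequency = 0.2015 × 0.1125 ≈ 0.02267; observed = 20/2000 ≈ 0.01000.
Coefficient of coincidence = 0.01000/0.02267 ≈ 0.44; interference = 1 − 0.44 = 0.56.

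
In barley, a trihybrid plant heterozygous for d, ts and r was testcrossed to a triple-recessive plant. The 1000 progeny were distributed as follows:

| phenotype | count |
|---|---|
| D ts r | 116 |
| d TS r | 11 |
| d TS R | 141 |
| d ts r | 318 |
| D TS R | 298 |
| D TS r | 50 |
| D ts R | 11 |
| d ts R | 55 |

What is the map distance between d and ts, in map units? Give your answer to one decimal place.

27.9 map units

The two most frequent reciprocal classes, D TS R and d ts r, are the parental types, so the F1 was D TS R / d ts r.
The two rarest classes, D ts R and d TS r, are the double crossovers. Comparing them with the parentals, only the ts allele has switched, so ts is the middle locus and the order is d – ts – r.
Crossovers in the d–ts interval produce the single-crossover classes d TS R and D ts r (141 + 116 = 257) plus the double crossovers (22).
RF(d–ts) = (257 + 22) / 1000 = 279/1000 = 0.2790 → 27.9 map units.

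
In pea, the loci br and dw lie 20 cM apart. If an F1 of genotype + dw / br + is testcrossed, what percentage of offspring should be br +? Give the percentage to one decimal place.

40.0%

A map distance of 20 cM corresponds to a recombination frequency of 0.200.
The F1 is + dw / br +, so br + is a parental gamete class with expected frequency (1 − r)/2 = 0.800/2 = 0.4000.
That is 0.4000 = 40.0% of the progeny.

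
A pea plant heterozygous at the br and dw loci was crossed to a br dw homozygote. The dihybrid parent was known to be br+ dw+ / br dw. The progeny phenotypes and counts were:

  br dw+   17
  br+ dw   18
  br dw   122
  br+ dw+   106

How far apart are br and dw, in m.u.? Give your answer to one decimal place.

The recombinant classes are br+ dw and br dw+: 18 + 17 = 35.
Recombination frequency = 35/263 = 0.1331 ≈ 13.3%, i.e. 13.3 m.u.

13.3 m.u.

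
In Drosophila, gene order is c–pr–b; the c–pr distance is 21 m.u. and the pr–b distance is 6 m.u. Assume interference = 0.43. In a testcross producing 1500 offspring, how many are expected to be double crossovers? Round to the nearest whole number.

11

Map distances give recombination frequencies of 0.210 and 0.060 for the two intervals.
With interference 0.43 (so coincidence = 0.57), expected double-crossover frequency = 0.210 × 0.060 × 0.57 = 0.00718.
Expected number = 0.00718 × 1500 = 10.77 ≈ 11.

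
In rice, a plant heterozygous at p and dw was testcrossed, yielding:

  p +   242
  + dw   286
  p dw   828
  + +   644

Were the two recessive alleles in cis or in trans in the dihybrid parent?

cis

The two most frequent classes are + + (644) and p dw (828); these are the parental (non-recombinant) types.
So the F1 carried + + on one chromosome and p dw on the other — the recessive alleles are on the same chromosome (cis / coupling).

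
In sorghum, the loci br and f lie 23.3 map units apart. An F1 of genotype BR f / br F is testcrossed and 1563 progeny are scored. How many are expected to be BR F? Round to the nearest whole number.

182

A map distance of 23.3 map units corresponds to a recombination frequency of 0.233.
The F1 is BR f / br F, so BR F is a recombinant gamete class with expected frequency r/2 = 0.233/2 = 0.1165.
Expected number = 0.1165 × 1563 = 182.09 ≈ 182.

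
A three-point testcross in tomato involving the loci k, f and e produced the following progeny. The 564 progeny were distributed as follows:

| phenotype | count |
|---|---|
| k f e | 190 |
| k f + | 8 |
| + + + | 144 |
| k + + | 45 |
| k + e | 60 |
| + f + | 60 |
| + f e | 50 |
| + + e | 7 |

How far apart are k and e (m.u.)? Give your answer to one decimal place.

The two most frequent reciprocal classes, + + + and k f e, are the parental types, so the F1 was + + + / k f e.
The two rarest classes, + + e and k f +, are the double crossovers. Comparing them with the parentals, only the e allele has switched, so e is the middle locus and the order is f – e – k.
Crossovers in the e–k interval produce the single-crossover classes k + + and + f e (45 + 50 = 95) plus the double crossovers (15).
RF(e–k) = (95 + 15) / 564 = 110/564 = 0.1950 → 19.5 m.u.

19.5 m.u.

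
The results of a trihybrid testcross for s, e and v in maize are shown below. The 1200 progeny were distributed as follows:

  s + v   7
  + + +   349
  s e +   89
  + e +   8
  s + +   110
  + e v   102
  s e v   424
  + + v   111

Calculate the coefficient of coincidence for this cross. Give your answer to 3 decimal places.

The two most frequent reciprocal classes, s e v and + + +, are the parental types, so the F1 was s e v / + + +.
The two rarest classes, s + v and + e +, are the double crossovers. Comparing them with the parentals, only the e allele has switched, so e is the middle locus and the order is s – e – v.
s–e: (212 + 15)/1200 = 0.1892; e–v: (200 + 15)/1200 = 0.1792.
Expected DCO frequency = 0.1892 × 0.1792 ≈ 0.03390; observed = 15/1200 ≈ 0.01250.
Coefficient of coincidence = 0.01250/0.03390 ≈ 0.369.

0.369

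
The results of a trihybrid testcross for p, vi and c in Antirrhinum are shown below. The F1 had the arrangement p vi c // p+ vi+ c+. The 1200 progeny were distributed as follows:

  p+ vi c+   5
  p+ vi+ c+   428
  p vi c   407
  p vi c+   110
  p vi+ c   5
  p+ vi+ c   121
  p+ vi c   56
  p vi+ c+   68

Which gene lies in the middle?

The two rarest classes, p vi+ c and p+ vi c+, are the double crossovers. Comparing them with the parentals, only the vi allele has switched, so vi is the middle locus and the order is p – vi – c.

vi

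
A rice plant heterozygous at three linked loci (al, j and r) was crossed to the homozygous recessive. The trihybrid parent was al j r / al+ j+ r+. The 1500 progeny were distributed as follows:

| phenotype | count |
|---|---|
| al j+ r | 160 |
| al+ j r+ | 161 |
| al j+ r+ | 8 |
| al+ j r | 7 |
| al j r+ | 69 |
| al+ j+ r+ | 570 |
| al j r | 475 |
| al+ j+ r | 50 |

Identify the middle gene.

The two rarest classes, al+ j r and al j+ r+, are the double crossovers. Comparing them with the parentals, only the al allele has switched, so al is the middle locus and the order is r – al – j.

al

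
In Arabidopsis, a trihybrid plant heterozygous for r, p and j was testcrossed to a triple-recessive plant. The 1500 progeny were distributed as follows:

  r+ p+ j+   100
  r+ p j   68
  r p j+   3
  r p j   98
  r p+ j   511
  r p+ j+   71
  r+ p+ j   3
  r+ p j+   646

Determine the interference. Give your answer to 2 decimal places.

The two most frequent reciprocal classes, r p+ j and r+ p j+, are the parental types, so the F1 was r p+ j / r+ p j+.
The two rarest classes, r+ p+ j and r p j+, are the double crossovers. Comparing them with the parentals, only the r allele has switched, so r is the middle locus and the order is p – r – j.
p–r: (198 + 6)/1500 = 0.1360; r–j: (139 + 6)/1500 = 0.0967.
Expected DCO frequency = 0.1360 × 0.0967 ≈ 0.01315; observed = 6/1500 ≈ 0.00400.
Coefficient of coincidence = 0.00400/0.01315 ≈ 0.30; interference = 1 − 0.30 = 0.70.

0.70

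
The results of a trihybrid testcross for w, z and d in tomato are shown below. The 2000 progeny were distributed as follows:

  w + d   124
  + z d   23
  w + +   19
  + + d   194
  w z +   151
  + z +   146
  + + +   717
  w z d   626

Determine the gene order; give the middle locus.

w

The two most frequent reciprocal classes, w z d and + + +, are the parental types, so the F1 was w z d / + + +.
The two rarest classes, + z d and w + +, are the double crossovers. Comparing them with the parentals, only the w allele has switched, so w is the middle locus and the order is z – w – d.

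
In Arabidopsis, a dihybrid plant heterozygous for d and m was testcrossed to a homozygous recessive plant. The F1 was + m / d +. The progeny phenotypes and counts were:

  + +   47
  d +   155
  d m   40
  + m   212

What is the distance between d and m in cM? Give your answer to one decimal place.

19.2 cM

The recombinant classes are + + and d m: 47 + 40 = 87.
Recombination frequency = 87/454 = 0.1916 ≈ 19.2%, i.e. 19.2 cM.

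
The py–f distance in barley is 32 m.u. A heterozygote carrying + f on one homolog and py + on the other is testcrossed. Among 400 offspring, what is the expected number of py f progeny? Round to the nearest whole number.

A map distance of 32 m.u. corresponds to a recombination frequency of 0.320.
The F1 is + f / py +, so py f is a recombinant gamete class with expected frequency r/2 = 0.320/2 = 0.1600.
Expected number = 0.1600 × 400 = 64.00 ≈ 64.

64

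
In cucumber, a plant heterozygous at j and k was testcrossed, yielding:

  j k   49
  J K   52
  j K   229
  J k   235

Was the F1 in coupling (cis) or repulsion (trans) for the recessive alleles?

trans

The two most frequent classes are J k (235) and j K (229); these are the parental (non-recombinant) types.
So the F1 carried J k on one chromosome and j K on the other — the recessive alleles are on opposite chromosomes (trans / repulsion).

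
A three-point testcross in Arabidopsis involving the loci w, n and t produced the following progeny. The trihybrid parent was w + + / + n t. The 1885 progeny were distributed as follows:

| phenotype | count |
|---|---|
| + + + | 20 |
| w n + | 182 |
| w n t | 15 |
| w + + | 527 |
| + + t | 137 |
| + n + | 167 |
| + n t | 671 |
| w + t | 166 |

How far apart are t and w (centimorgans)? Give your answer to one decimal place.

19.5 centimorgans

The two rarest classes, + + + and w n t, are the double crossovers. Comparing them with the parentals, only the w allele has switched, so w is the middle locus and the order is t – w – n.
Crossovers in the t–w interval produce the single-crossover classes w + t and + n + (166 + 167 = 333) plus the double crossovers (35).
RF(t–w) = (333 + 35) / 1885 = 368/1885 = 0.1952 → 19.5 centimorgans.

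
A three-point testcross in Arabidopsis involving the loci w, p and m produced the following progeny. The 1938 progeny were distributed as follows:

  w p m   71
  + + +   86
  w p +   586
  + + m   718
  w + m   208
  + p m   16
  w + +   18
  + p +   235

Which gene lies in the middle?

p

The two most frequent reciprocal classes, + + m and w p +, are the parental types, so the F1 was + + m / w p +.
The two rarest classes, + p m and w + +, are the double crossovers. Comparing them with the parentals, only the p allele has switched, so p is the middle locus and the order is m – p – w.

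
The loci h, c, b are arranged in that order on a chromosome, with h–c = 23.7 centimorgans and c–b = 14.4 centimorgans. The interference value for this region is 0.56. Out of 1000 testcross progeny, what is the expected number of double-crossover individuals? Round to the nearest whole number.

15

Map distances give recombination frequencies of 0.237 and 0.144 for the two intervals.
With interference 0.56 (so coincidence = 0.44), expected double-crossover frequency = 0.237 × 0.144 × 0.44 = 0.01502.
Expected number = 0.01502 × 1000 = 15.02 ≈ 15.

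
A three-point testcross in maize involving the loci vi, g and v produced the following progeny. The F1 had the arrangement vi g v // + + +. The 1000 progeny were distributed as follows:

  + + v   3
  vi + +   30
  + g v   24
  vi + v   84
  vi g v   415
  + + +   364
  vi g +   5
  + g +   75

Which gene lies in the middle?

v

The two rarest classes, vi g + and + + v, are the double crossovers. Comparing them with the parentals, only the v allele has switched, so v is the middle locus and the order is g – v – vi.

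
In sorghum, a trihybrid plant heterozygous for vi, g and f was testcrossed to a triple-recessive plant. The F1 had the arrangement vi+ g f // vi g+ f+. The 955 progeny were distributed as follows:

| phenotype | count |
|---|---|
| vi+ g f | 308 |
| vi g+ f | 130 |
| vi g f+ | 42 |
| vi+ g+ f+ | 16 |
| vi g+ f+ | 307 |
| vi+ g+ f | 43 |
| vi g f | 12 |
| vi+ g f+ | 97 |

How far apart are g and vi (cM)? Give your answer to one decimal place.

11.8 cM

The two rarest classes, vi g f and vi+ g+ f+, are the double crossovers. Comparing them with the parentals, only the vi allele has switched, so vi is the middle locus and the order is f – vi – g.
Crossovers in the vi–g interval produce the single-crossover classes vi+ g+ f and vi g f+ (43 + 42 = 85) plus the double crossovers (28).
RF(vi–g) = (85 + 28) / 955 = 113/955 = 0.1183 → 11.8 cM.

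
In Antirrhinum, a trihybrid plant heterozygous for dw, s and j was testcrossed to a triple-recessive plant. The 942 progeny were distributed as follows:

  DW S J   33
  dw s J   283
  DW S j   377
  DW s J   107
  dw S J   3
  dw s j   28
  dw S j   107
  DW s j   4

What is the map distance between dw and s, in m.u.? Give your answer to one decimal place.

23.5 m.u.

The two most frequent reciprocal classes, dw s J and DW S j, are the parental types, so the F1 was dw s J / DW S j.
The two rarest classes, dw S J and DW s j, are the double crossovers. Comparing them with the parentals, only the s allele has switched, so s is the middle locus and the order is j – s – dw.
Crossovers in the s–dw interval produce the single-crossover classes DW s J and dw S j (107 + 107 = 214) plus the double crossovers (7).
RF(s–dw) = (214 + 7) / 942 = 221/942 = 0.2346 → 23.5 m.u.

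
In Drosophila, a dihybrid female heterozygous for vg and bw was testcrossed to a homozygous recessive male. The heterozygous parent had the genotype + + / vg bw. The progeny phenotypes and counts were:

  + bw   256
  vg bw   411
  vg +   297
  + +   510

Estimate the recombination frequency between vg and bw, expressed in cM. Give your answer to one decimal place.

37.5 cM

The recombinant classes are + bw and vg +: 256 + 297 = 553.
Recombination frequency = 553/1474 = 0.3752 ≈ 37.5%, i.e. 37.5 cM.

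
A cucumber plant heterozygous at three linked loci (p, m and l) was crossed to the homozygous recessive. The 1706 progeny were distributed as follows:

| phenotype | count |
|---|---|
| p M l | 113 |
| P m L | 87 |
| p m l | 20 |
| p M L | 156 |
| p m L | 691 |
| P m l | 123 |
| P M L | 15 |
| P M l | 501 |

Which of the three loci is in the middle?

The two most frequent reciprocal classes, P M l and p m L, are the parental types, so the F1 was P M l / p m L.
The two rarest classes, P M L and p m l, are the double crossovers. Comparing them with the parentals, only the l allele has switched, so l is the middle locus and the order is m – l – p.

l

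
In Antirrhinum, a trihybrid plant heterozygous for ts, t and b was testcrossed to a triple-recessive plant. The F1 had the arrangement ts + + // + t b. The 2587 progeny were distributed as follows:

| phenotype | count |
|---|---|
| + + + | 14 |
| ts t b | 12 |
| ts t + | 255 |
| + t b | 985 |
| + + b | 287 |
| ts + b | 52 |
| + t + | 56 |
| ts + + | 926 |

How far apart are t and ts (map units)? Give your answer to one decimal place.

The two rarest classes, + + + and ts t b, are the double crossovers. Comparing them with the parentals, only the ts allele has switched, so ts is the middle locus and the order is b – ts – t.
Crossovers in the ts–t interval produce the single-crossover classes ts t + and + + b (255 + 287 = 542) plus the double crossovers (26).
RF(ts–t) = (542 + 26) / 2587 = 568/2587 = 0.2196 → 22.0 map units.

22.0 map units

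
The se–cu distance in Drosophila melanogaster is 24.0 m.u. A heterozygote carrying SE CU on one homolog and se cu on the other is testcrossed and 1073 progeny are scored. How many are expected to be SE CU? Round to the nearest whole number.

408

A map distance of 24.0 m.u. corresponds to a recombination frequency of 0.240.
The F1 is SE CU / se cu, so SE CU is a parental gamete class with expected frequency (1 − r)/2 = 0.760/2 = 0.3800.
Expected number = 0.3800 × 1073 = 407.74 ≈ 408.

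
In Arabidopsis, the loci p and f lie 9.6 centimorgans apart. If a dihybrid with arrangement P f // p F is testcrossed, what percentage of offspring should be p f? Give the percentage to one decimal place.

4.8%

A map distance of 9.6 centimorgans corresponds to a recombination frequency of 0.096.
The F1 is P f / p F, so p f is a recombinant gamete class with expected frequency r/2 = 0.096/2 = 0.0480.
That is 0.0480 = 4.8% of the progeny.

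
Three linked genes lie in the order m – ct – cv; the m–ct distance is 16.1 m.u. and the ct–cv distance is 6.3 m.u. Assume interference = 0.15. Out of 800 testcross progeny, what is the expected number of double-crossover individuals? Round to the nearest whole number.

7

Map distances give recombination frequencies of 0.161 and 0.063 for the two intervals.
With interference 0.15 (so coincidence = 0.85), expected double-crossover frequency = 0.161 × 0.063 × 0.85 = 0.00862.
Expected number = 0.00862 × 800 = 6.90 ≈ 7.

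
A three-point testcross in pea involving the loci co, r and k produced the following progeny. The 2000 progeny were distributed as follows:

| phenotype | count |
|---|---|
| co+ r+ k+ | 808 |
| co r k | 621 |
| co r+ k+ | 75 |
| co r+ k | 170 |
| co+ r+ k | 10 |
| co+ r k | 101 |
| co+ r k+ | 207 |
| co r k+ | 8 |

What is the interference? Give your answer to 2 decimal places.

The two most frequent reciprocal classes, co r k and co+ r+ k+, are the parental types, so the F1 was co r k / co+ r+ k+.
The two rarest classes, co r k+ and co+ r+ k, are the double crossovers. Comparing them with the parentals, only the k allele has switched, so k is the middle locus and the order is r – k – co.
r–k: (377 + 18)/2000 = 0.1975; k–co: (176 + 18)/2000 = 0.0970.
Expected DCO frequency = 0.1975 × 0.0970 ≈ 0.01916; observed = 18/2000 ≈ 0.00900.
Coefficient of coincidence = 0.00900/0.01916 ≈ 0.47; interference = 1 − 0.47 = 0.53.

0.53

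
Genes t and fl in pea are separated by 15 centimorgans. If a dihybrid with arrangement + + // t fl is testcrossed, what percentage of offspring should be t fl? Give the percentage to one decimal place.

42.5%

A map distance of 15 centimorgans corresponds to a recombination frequency of 0.150.
The F1 is + + / t fl, so t fl is a parental gamete class with expected frequency (1 − r)/2 = 0.850/2 = 0.4250.
That is 0.4250 = 42.5% of the progeny.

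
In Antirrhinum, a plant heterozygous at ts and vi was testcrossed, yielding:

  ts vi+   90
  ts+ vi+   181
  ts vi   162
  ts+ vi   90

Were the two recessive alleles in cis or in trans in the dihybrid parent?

cis

The two most frequent classes are ts+ vi+ (181) and ts vi (162); these are the parental (non-recombinant) types.
So the F1 carried ts+ vi+ on one chromosome and ts vi on the other — the recessive alleles are on the same chromosome (cis / coupling).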